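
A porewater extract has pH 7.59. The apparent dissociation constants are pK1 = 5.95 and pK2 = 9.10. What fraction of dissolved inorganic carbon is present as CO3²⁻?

α₂ = 0.0293

α₂ = 1 / (1 + [H⁺]/K2 + [H⁺]²/(K1K2)) = 1 / (1 + 10^+1.51 + 10^-0.13)
   = 1 / (1 + 32.359 + 0.74131) = 1/34.101 = 0.02932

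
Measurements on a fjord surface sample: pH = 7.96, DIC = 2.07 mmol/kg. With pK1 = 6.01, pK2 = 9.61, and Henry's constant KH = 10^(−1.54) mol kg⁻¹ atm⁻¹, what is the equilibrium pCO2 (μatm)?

α₀ = 1 / (1 + K1/[H⁺] + K1K2/[H⁺]²) = 1 / (1 + 10^+1.95 + 10^+0.30)
   = 1 / (1 + 89.125 + 1.9953) = 1/92.120 = 0.01086
[CO2*] = α₀ × DIC = 0.01086 × 2.07 = 0.02247 mmol/kg
pCO2 = [CO2*]/KH = 2.247×10^-5 / 2.884×10^-2 = 779 μatm

pCO2 = 779 μatm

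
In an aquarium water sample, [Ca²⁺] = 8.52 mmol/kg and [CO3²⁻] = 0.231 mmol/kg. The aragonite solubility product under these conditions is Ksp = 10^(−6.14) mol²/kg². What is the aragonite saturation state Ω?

Ksp = 10^(−6.14) = 7.244×10^-7
Ω = [Ca²⁺][CO3²⁻]/Ksp = (8.52×10^-3)(0.231×10^-3) / 7.244×10^-7 = 2.72

Ω = 2.72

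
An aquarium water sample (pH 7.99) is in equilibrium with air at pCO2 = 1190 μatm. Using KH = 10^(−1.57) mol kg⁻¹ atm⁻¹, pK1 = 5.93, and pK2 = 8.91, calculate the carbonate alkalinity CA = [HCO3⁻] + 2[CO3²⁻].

[CO2*] = KH · pCO2 = 10^(−1.57) × 1190×10^-6 = 3.203×10^-5 mol/kg
α₀ = 1/(1 + K1/[H⁺] + K1K2/[H⁺]²) = 1/(1 + 10^+2.06 + 10^+1.14) = 0.007715
DIC = [CO2*]/α₀ = 3.203×10^-5 / 0.007715 = 4.152 mmol/kg
CA = (α₁ + 2α₂)·DIC = (0.8858 + 2×0.1065) × 4.152 = 4.56 mmol/kg

CA = 4.56 mmol/kg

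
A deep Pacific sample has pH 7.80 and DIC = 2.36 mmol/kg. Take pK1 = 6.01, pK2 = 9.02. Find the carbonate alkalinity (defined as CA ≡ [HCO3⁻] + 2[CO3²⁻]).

CA = 2.46 mmol/kg

CA = [HCO3⁻] + 2[CO3²⁻] = (α₁ + 2α₂)·DIC
At pH 7.80: [H⁺]/K1 = 10^-1.79 = 0.016218, K2/[H⁺] = 10^-1.22 = 0.060256
α₁ = 1/(1 + 0.016218 + 0.060256) = 1/1.0765 = 0.9290; α₂ = α₁·K2/[H⁺] = 0.05598
α₁ + 2α₂ = 1.0409
CA = 1.0409 × 2.36 = 2.46 mmol/kg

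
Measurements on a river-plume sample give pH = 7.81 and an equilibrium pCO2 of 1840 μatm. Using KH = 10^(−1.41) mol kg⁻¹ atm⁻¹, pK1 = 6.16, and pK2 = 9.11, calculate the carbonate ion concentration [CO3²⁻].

[CO3²⁻] = 0.160 mmol/kg

[CO2*] = KH · pCO2 = 10^(−1.41) × 1840×10^-6 = 7.158×10^-5 mol/kg
α₀ = 1/(1 + K1/[H⁺] + K1K2/[H⁺]²) = 1/(1 + 10^+1.65 + 10^+0.35) = 0.02087
DIC = [CO2*]/α₀ = 7.158×10^-5 / 0.02087 = 3.429 mmol/kg
[CO3²⁻] = α₂·DIC; α₂ = 0.04673, so [CO3²⁻] = 0.04673 × 3.429 = 0.160 mmol/kg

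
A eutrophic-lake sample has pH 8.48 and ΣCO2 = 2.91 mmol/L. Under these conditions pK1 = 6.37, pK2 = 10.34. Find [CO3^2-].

α₂ = 1 / (1 + [H⁺]/K2 + [H⁺]²/(K1K2)) = 1 / (1 + 10^+1.86 + 10^-0.25)
   = 1 / (1 + 72.444 + 0.56234) = 1/74.006 = 0.01351
[CO3²⁻] = α₂ × DIC = 0.01351 × 2.91 = 0.0393 mmol/L

[CO3²⁻] = 0.0393 mmol/L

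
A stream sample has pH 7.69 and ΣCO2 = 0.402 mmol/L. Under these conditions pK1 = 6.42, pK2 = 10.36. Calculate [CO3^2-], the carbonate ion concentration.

[CO3²⁻] = 0.814 μmol/L

α₂ = 1 / (1 + [H⁺]/K2 + [H⁺]²/(K1K2)) = 1 / (1 + 10^+2.67 + 10^+1.40)
   = 1 / (1 + 467.74 + 25.119) = 1/493.85 = 0.002025
[CO3²⁻] = α₂ × DIC = 0.002025 × 0.402 = 0.000814 mmol/L = 0.814 μmol/L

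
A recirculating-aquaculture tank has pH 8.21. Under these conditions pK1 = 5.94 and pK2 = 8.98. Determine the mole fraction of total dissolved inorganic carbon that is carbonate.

α₂ = 0.145

α₂ = 1 / (1 + [H⁺]/K2 + [H⁺]²/(K1K2)) = 1 / (1 + 10^+0.77 + 10^-1.50)
   = 1 / (1 + 5.8884 + 0.031623) = 1/6.9201 = 0.1445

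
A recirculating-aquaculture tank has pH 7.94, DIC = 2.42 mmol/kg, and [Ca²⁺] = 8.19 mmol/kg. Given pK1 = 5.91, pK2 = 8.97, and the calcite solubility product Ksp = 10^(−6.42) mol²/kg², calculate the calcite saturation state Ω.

α₂ = 1 / (1 + [H⁺]/K2 + [H⁺]²/(K1K2)) = 1 / (1 + 10^+1.03 + 10^-1.00)
   = 1 / (1 + 10.715 + 0.10000) = 1/11.815 = 0.08464
[CO3²⁻] = α₂ × DIC = 0.08464 × 2.42 = 0.2048 mmol/kg
Ksp = 10^(−6.42) = 3.802×10^-7
Ω = [Ca²⁺][CO3²⁻]/Ksp = (8.19×10^-3)(2.048×10^-4) / 3.802×10^-7 = 4.41

Ω = 4.41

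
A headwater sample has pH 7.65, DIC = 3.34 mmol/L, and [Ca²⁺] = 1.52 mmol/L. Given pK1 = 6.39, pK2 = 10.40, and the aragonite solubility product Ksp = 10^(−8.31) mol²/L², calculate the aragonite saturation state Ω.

α₂ = 1 / (1 + [H⁺]/K2 + [H⁺]²/(K1K2)) = 1 / (1 + 10^+2.75 + 10^+1.49)
   = 1 / (1 + 562.34 + 30.903) = 1/594.24 = 0.001683
[CO3²⁻] = α₂ × DIC = 0.001683 × 3.34 = 0.005621 mmol/L = 5.621 μmol/L
Ksp = 10^(−8.31) = 4.898×10^-9
Ω = [Ca²⁺][CO3²⁻]/Ksp = (1.52×10^-3)(5.621×10^-6) / 4.898×10^-9 = 1.74

Ω = 1.74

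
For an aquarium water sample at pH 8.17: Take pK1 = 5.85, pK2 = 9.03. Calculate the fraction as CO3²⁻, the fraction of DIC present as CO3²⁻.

α₂ = 0.121

α₂ = 1 / (1 + [H⁺]/K2 + [H⁺]²/(K1K2)) = 1 / (1 + 10^+0.86 + 10^-1.46)
   = 1 / (1 + 7.2444 + 0.034674) = 1/8.2790 = 0.1208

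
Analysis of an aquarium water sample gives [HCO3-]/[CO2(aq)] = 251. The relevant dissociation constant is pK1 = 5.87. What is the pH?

From K1 = [H⁺][HCO3-]/[CO2(aq)]:  pH = pK1 + log₁₀([HCO3-]/[CO2(aq)])
log₁₀(251) = +2.400
pH = 5.87 + (+2.400) = 8.27

pH = 8.27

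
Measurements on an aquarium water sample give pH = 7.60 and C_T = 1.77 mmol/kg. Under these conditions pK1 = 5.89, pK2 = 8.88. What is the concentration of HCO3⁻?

α₁ = 1 / (1 + [H⁺]/K1 + K2/[H⁺]) = 1 / (1 + 10^-1.71 + 10^-1.28)
   = 1 / (1 + 0.019498 + 0.052481) = 1/1.0720 = 0.9329
[HCO3⁻] = α₁ × DIC = 0.9329 × 1.77 = 1.65 mmol/kg

[HCO3⁻] = 1.65 mmol/kg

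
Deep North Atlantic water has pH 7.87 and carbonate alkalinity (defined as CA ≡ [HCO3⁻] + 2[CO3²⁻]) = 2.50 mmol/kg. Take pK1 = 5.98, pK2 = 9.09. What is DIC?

DIC = 2.39 mmol/kg

CA = [HCO3⁻] + 2[CO3²⁻] = (α₁ + 2α₂)·DIC
At pH 7.87: [H⁺]/K1 = 10^-1.89 = 0.012882, K2/[H⁺] = 10^-1.22 = 0.060256
α₁ = 1/(1 + 0.012882 + 0.060256) = 1/1.0731 = 0.9318; α₂ = α₁·K2/[H⁺] = 0.05615
α₁ + 2α₂ = 1.0441
DIC = CA / (α₁ + 2α₂) = 2.50 / 1.0441 = 2.39 mmol/kg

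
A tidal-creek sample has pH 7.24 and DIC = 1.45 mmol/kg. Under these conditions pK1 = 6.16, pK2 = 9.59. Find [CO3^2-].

[CO3²⁻] = 5.95 μmol/kg

α₂ = 1 / (1 + [H⁺]/K2 + [H⁺]²/(K1K2)) = 1 / (1 + 10^+2.35 + 10^+1.27)
   = 1 / (1 + 223.87 + 18.621) = 1/243.49 = 0.004107
[CO3²⁻] = α₂ × DIC = 0.004107 × 1.45 = 0.00595 mmol/kg = 5.95 μmol/kg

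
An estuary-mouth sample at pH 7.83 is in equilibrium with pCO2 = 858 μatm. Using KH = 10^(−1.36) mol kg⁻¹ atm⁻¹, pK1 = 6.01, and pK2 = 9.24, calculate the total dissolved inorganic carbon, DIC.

[CO2*] = KH · pCO2 = 10^(−1.36) × 858×10^-6 = 3.745×10^-5 mol/kg
α₀ = 1/(1 + K1/[H⁺] + K1K2/[H⁺]²) = 1/(1 + 10^+1.82 + 10^+0.41) = 0.01436
DIC = [CO2*]/α₀ = 3.745×10^-5 / 0.01436 = 2.61 mmol/kg

DIC = 2.61 mmol/kg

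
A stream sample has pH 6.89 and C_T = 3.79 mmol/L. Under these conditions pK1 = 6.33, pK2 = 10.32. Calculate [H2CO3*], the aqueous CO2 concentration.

[CO2*] = 0.818 mmol/L

α₀ = 1 / (1 + K1/[H⁺] + K1K2/[H⁺]²) = 1 / (1 + 10^+0.56 + 10^-2.87)
   = 1 / (1 + 3.6308 + 0.0013490) = 1/4.6321 = 0.2159
[CO2*] = α₀ × DIC = 0.2159 × 3.79 = 0.818 mmol/L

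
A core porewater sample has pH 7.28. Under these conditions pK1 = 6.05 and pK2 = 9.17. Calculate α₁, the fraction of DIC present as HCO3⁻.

α₁ = 1 / (1 + [H⁺]/K1 + K2/[H⁺]) = 1 / (1 + 10^-1.23 + 10^-1.89)
   = 1 / (1 + 0.058884 + 0.012882) = 1/1.0718 = 0.9330

α₁ = 0.933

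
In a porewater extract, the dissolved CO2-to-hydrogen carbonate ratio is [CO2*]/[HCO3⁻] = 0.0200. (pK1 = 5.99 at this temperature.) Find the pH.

pH = 7.69

From K1 = [H⁺][HCO3⁻]/[CO2*]:  pH = pK1 − log₁₀([CO2*]/[HCO3⁻])
log₁₀(0.0200) = -1.699
pH = 5.99 − (-1.699) = 7.69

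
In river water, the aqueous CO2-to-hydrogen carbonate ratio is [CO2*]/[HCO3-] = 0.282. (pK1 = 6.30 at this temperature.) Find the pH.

pH = 6.85

From K1 = [H⁺][HCO3-]/[CO2*]:  pH = pK1 − log₁₀([CO2*]/[HCO3-])
log₁₀(0.282) = -0.550
pH = 6.30 − (-0.550) = 6.85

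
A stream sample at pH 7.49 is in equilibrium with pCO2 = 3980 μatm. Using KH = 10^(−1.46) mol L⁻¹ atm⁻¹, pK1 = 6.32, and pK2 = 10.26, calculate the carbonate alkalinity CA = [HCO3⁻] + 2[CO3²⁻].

CA = 2.05 mmol/L

[CO2*] = KH · pCO2 = 10^(−1.46) × 3980×10^-6 = 1.380×10^-4 mol/L
α₀ = 1/(1 + K1/[H⁺] + K1K2/[H⁺]²) = 1/(1 + 10^+1.17 + 10^-1.60) = 0.06323
DIC = [CO2*]/α₀ = 1.380×10^-4 / 0.06323 = 2.183 mmol/L
CA = (α₁ + 2α₂)·DIC = (0.9352 + 2×0.001588) × 2.183 = 2.05 mmol/L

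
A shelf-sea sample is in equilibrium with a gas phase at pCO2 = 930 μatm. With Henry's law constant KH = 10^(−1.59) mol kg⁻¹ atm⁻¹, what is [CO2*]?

KH = 10^(−1.59) = 2.570×10^-2 mol kg⁻¹ atm⁻¹
[CO2*] = KH · pCO2 = 2.570×10^-2 × 930×10^-6 atm = 2.39×10^-5 mol/kg

[CO2*] = 23.9 μmol/kg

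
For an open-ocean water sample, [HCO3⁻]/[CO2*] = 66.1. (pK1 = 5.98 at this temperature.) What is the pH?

From K1 = [H⁺][HCO3⁻]/[CO2*]:  pH = pK1 + log₁₀([HCO3⁻]/[CO2*])
log₁₀(66.1) = +1.820
pH = 5.98 + (+1.820) = 7.80

pH = 7.80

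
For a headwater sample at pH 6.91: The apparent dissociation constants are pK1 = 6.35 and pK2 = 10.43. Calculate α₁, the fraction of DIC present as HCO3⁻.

α₁ = 1 / (1 + [H⁺]/K1 + K2/[H⁺]) = 1 / (1 + 10^-0.56 + 10^-3.52)
   = 1 / (1 + 0.27542 + 0.00030200) = 1/1.2757 = 0.7839

α₁ = 0.784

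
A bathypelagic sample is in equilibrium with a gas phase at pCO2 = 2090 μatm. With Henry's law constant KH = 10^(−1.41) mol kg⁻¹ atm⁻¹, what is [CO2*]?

[CO2*] = 81.3 μmol/kg

KH = 10^(−1.41) = 3.890×10^-2 mol kg⁻¹ atm⁻¹
[CO2*] = KH · pCO2 = 3.890×10^-2 × 2090×10^-6 atm = 8.13×10^-5 mol/kg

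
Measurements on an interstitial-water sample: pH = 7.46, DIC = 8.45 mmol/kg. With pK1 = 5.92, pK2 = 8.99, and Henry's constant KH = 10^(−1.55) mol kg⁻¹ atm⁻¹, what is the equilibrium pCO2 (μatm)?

α₀ = 1 / (1 + K1/[H⁺] + K1K2/[H⁺]²) = 1 / (1 + 10^+1.54 + 10^+0.01)
   = 1 / (1 + 34.674 + 1.0233) = 1/36.697 = 0.02725
[CO2*] = α₀ × DIC = 0.02725 × 8.45 = 0.2303 mmol/kg
pCO2 = [CO2*]/KH = 2.303×10^-4 / 2.818×10^-2 = 8170 μatm

pCO2 = 8170 μatm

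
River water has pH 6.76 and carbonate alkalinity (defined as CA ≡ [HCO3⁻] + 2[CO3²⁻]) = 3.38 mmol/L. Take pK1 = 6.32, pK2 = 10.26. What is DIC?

CA = [HCO3⁻] + 2[CO3²⁻] = (α₁ + 2α₂)·DIC
At pH 6.76: [H⁺]/K1 = 10^-0.44 = 0.36308, K2/[H⁺] = 10^-3.50 = 0.00031623
α₁ = 1/(1 + 0.36308 + 0.00031623) = 1/1.3634 = 0.7335; α₂ = α₁·K2/[H⁺] = 0.0002319
α₁ + 2α₂ = 0.7339
DIC = CA / (α₁ + 2α₂) = 3.38 / 0.7339 = 4.61 mmol/L

DIC = 4.61 mmol/L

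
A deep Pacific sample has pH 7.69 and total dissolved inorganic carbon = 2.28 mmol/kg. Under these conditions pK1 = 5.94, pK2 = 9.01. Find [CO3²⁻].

[CO3²⁻] = 0.102 mmol/kg

α₂ = 1 / (1 + [H⁺]/K2 + [H⁺]²/(K1K2)) = 1 / (1 + 10^+1.32 + 10^-0.43)
   = 1 / (1 + 20.893 + 0.37154) = 1/22.264 = 0.04491
[CO3²⁻] = α₂ × DIC = 0.04491 × 2.28 = 0.102 mmol/kg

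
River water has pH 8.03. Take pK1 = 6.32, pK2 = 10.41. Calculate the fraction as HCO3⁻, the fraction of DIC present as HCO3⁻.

α₁ = 1 / (1 + [H⁺]/K1 + K2/[H⁺]) = 1 / (1 + 10^-1.71 + 10^-2.38)
   = 1 / (1 + 0.019498 + 0.0041687) = 1/1.0237 = 0.9769

α₁ = 0.977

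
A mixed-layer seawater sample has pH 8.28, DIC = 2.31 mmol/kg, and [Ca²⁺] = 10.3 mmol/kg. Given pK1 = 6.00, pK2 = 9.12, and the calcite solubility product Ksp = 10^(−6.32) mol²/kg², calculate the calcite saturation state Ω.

α₂ = 1 / (1 + [H⁺]/K2 + [H⁺]²/(K1K2)) = 1 / (1 + 10^+0.84 + 10^-1.44)
   = 1 / (1 + 6.9183 + 0.036308) = 1/7.9546 = 0.1257
[CO3²⁻] = α₂ × DIC = 0.1257 × 2.31 = 0.2904 mmol/kg
Ksp = 10^(−6.32) = 4.786×10^-7
Ω = [Ca²⁺][CO3²⁻]/Ksp = (10.3×10^-3)(2.904×10^-4) / 4.786×10^-7 = 6.25

Ω = 6.25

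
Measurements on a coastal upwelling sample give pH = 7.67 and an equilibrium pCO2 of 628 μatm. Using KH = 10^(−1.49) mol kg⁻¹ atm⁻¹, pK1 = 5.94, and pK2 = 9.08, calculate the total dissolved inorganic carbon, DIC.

DIC = 1.15 mmol/kg

[CO2*] = KH · pCO2 = 10^(−1.49) × 628×10^-6 = 2.032×10^-5 mol/kg
α₀ = 1/(1 + K1/[H⁺] + K1K2/[H⁺]²) = 1/(1 + 10^+1.73 + 10^+0.32) = 0.01761
DIC = [CO2*]/α₀ = 2.032×10^-5 / 0.01761 = 1.15 mmol/kg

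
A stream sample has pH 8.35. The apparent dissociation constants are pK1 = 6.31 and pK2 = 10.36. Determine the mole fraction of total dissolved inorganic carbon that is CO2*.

α₀ = 1 / (1 + K1/[H⁺] + K1K2/[H⁺]²) = 1 / (1 + 10^+2.04 + 10^+0.03)
   = 1 / (1 + 109.65 + 1.0715) = 1/111.72 = 0.008951

α₀ = 0.00895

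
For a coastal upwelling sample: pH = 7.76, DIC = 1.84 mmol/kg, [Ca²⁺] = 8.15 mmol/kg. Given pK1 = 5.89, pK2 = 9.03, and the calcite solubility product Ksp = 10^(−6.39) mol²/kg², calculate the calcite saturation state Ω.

Ω = 1.85

α₂ = 1 / (1 + [H⁺]/K2 + [H⁺]²/(K1K2)) = 1 / (1 + 10^+1.27 + 10^-0.60)
   = 1 / (1 + 18.621 + 0.25119) = 1/19.872 = 0.05032
[CO3²⁻] = α₂ × DIC = 0.05032 × 1.84 = 0.09259 mmol/kg
Ksp = 10^(−6.39) = 4.074×10^-7
Ω = [Ca²⁺][CO3²⁻]/Ksp = (8.15×10^-3)(9.259×10^-5) / 4.074×10^-7 = 1.85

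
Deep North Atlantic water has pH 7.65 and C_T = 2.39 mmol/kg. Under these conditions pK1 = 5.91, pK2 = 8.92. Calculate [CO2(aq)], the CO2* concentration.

[CO2*] = 0.0406 mmol/kg

α₀ = 1 / (1 + K1/[H⁺] + K1K2/[H⁺]²) = 1 / (1 + 10^+1.74 + 10^+0.47)
   = 1 / (1 + 54.954 + 2.9512) = 1/58.905 = 0.01698
[CO2*] = α₀ × DIC = 0.01698 × 2.39 = 0.0406 mmol/kg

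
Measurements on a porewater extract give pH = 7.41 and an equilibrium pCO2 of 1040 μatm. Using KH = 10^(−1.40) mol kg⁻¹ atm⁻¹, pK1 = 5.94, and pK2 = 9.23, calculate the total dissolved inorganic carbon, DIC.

DIC = 1.28 mmol/kg

[CO2*] = KH · pCO2 = 10^(−1.40) × 1040×10^-6 = 4.140×10^-5 mol/kg
α₀ = 1/(1 + K1/[H⁺] + K1K2/[H⁺]²) = 1/(1 + 10^+1.47 + 10^-0.35) = 0.03230
DIC = [CO2*]/α₀ = 4.140×10^-5 / 0.03230 = 1.28 mmol/kg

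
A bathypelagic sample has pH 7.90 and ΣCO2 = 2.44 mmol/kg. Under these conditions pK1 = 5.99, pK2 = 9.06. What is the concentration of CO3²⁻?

[CO3²⁻] = 0.156 mmol/kg

α₂ = 1 / (1 + [H⁺]/K2 + [H⁺]²/(K1K2)) = 1 / (1 + 10^+1.16 + 10^-0.75)
   = 1 / (1 + 14.454 + 0.17783) = 1/15.632 = 0.06397
[CO3²⁻] = α₂ × DIC = 0.06397 × 2.44 = 0.156 mmol/kg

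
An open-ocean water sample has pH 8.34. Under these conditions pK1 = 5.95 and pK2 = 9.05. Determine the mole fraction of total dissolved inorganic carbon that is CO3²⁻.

α₂ = 0.163

α₂ = 1 / (1 + [H⁺]/K2 + [H⁺]²/(K1K2)) = 1 / (1 + 10^+0.71 + 10^-1.68)
   = 1 / (1 + 5.1286 + 0.020893) = 1/6.1495 = 0.1626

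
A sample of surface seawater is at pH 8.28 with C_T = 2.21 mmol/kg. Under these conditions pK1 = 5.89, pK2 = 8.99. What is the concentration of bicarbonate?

α₁ = 1 / (1 + [H⁺]/K1 + K2/[H⁺]) = 1 / (1 + 10^-2.39 + 10^-0.71)
   = 1 / (1 + 0.0040738 + 0.19498) = 1/1.1991 = 0.8340
[HCO3⁻] = α₁ × DIC = 0.8340 × 2.21 = 1.84 mmol/kg

[HCO3⁻] = 1.84 mmol/kg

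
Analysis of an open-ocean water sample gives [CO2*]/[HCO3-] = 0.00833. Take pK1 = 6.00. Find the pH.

pH = 8.08

From K1 = [H⁺][HCO3-]/[CO2*]:  pH = pK1 − log₁₀([CO2*]/[HCO3-])
log₁₀(0.00833) = -2.079
pH = 6.00 − (-2.079) = 8.08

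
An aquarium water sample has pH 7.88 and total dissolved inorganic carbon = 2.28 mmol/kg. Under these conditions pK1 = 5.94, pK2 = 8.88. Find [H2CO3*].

α₀ = 1 / (1 + K1/[H⁺] + K1K2/[H⁺]²) = 1 / (1 + 10^+1.94 + 10^+0.94)
   = 1 / (1 + 87.096 + 8.7096) = 1/96.806 = 0.01033
[CO2*] = α₀ × DIC = 0.01033 × 2.28 = 0.0236 mmol/kg

[CO2*] = 0.0236 mmol/kg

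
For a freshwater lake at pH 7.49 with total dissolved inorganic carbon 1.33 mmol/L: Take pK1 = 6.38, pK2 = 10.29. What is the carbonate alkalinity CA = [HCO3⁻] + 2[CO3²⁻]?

CA = 1.24 mmol/L

CA = [HCO3⁻] + 2[CO3²⁻] = (α₁ + 2α₂)·DIC
At pH 7.49: [H⁺]/K1 = 10^-1.11 = 0.077625, K2/[H⁺] = 10^-2.80 = 0.0015849
α₁ = 1/(1 + 0.077625 + 0.0015849) = 1/1.0792 = 0.9266; α₂ = α₁·K2/[H⁺] = 0.001469
α₁ + 2α₂ = 0.9295
CA = 0.9295 × 1.33 = 1.24 mmol/L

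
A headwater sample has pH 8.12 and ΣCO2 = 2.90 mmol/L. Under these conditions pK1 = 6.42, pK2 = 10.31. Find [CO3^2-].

α₂ = 1 / (1 + [H⁺]/K2 + [H⁺]²/(K1K2)) = 1 / (1 + 10^+2.19 + 10^+0.49)
   = 1 / (1 + 154.88 + 3.0903) = 1/158.97 = 0.006290
[CO3²⁻] = α₂ × DIC = 0.006290 × 2.90 = 0.0182 mmol/L = 18.2 μmol/L

[CO3²⁻] = 18.2 μmol/L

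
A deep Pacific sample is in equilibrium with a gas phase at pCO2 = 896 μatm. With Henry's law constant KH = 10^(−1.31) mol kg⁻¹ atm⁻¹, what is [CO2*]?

[CO2*] = 43.9 μmol/kg

KH = 10^(−1.31) = 4.898×10^-2 mol kg⁻¹ atm⁻¹
[CO2*] = KH · pCO2 = 4.898×10^-2 × 896×10^-6 atm = 4.39×10^-5 mol/kg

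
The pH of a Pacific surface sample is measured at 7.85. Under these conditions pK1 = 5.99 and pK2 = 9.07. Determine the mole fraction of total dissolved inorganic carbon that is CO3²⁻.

α₂ = 1 / (1 + [H⁺]/K2 + [H⁺]²/(K1K2)) = 1 / (1 + 10^+1.22 + 10^-0.64)
   = 1 / (1 + 16.596 + 0.22909) = 1/17.825 = 0.05610

α₂ = 0.0561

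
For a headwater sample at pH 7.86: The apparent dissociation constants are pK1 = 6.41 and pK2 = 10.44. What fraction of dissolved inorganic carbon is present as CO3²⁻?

α₂ = 1 / (1 + [H⁺]/K2 + [H⁺]²/(K1K2)) = 1 / (1 + 10^+2.58 + 10^+1.13)
   = 1 / (1 + 380.19 + 13.490) = 1/394.68 = 0.002534

α₂ = 0.00253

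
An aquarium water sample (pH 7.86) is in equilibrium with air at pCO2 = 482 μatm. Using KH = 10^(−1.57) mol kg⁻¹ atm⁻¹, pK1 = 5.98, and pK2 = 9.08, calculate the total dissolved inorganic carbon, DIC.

DIC = 1.06 mmol/kg

[CO2*] = KH · pCO2 = 10^(−1.57) × 482×10^-6 = 1.297×10^-5 mol/kg
α₀ = 1/(1 + K1/[H⁺] + K1K2/[H⁺]²) = 1/(1 + 10^+1.88 + 10^+0.66) = 0.01228
DIC = [CO2*]/α₀ = 1.297×10^-5 / 0.01228 = 1.06 mmol/kg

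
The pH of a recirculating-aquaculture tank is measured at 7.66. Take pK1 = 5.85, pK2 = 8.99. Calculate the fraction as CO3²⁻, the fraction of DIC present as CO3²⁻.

α₂ = 0.0440

α₂ = 1 / (1 + [H⁺]/K2 + [H⁺]²/(K1K2)) = 1 / (1 + 10^+1.33 + 10^-0.48)
   = 1 / (1 + 21.380 + 0.33113) = 1/22.711 = 0.04403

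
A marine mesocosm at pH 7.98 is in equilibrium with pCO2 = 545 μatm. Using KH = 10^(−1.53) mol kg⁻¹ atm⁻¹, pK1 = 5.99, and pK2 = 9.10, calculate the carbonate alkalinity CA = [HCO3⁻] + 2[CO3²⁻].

CA = 1.81 mmol/kg

[CO2*] = KH · pCO2 = 10^(−1.53) × 545×10^-6 = 1.608×10^-5 mol/kg
α₀ = 1/(1 + K1/[H⁺] + K1K2/[H⁺]²) = 1/(1 + 10^+1.99 + 10^+0.87) = 0.009422
DIC = [CO2*]/α₀ = 1.608×10^-5 / 0.009422 = 1.707 mmol/kg
CA = (α₁ + 2α₂)·DIC = (0.9207 + 2×0.06984) × 1.707 = 1.81 mmol/kg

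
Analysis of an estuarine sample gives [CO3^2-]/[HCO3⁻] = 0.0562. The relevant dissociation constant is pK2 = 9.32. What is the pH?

From K2 = [H⁺][CO3^2-]/[HCO3⁻]:  pH = pK2 + log₁₀([CO3^2-]/[HCO3⁻])
log₁₀(0.0562) = -1.250
pH = 9.32 + (-1.250) = 8.07

pH = 8.07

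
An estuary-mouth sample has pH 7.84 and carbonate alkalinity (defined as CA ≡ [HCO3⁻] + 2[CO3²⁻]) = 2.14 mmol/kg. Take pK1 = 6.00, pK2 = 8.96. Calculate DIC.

DIC = 2.03 mmol/kg

CA = [HCO3⁻] + 2[CO3²⁻] = (α₁ + 2α₂)·DIC
At pH 7.84: [H⁺]/K1 = 10^-1.84 = 0.014454, K2/[H⁺] = 10^-1.12 = 0.075858
α₁ = 1/(1 + 0.014454 + 0.075858) = 1/1.0903 = 0.9172; α₂ = α₁·K2/[H⁺] = 0.06957
α₁ + 2α₂ = 1.0563
DIC = CA / (α₁ + 2α₂) = 2.14 / 1.0563 = 2.03 mmol/kg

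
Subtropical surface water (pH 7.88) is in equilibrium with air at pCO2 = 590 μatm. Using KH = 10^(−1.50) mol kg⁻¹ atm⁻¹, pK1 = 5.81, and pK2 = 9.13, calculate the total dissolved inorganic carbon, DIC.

DIC = 2.33 mmol/kg

[CO2*] = KH · pCO2 = 10^(−1.50) × 590×10^-6 = 1.866×10^-5 mol/kg
α₀ = 1/(1 + K1/[H⁺] + K1K2/[H⁺]²) = 1/(1 + 10^+2.07 + 10^+0.82) = 0.007994
DIC = [CO2*]/α₀ = 1.866×10^-5 / 0.007994 = 2.33 mmol/kg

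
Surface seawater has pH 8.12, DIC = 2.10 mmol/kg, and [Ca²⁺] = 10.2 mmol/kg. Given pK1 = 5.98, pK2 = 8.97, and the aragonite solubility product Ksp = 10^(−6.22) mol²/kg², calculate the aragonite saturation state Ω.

α₂ = 1 / (1 + [H⁺]/K2 + [H⁺]²/(K1K2)) = 1 / (1 + 10^+0.85 + 10^-1.29)
   = 1 / (1 + 7.0795 + 0.051286) = 1/8.1307 = 0.1230
[CO3²⁻] = α₂ × DIC = 0.1230 × 2.10 = 0.2583 mmol/kg
Ksp = 10^(−6.22) = 6.026×10^-7
Ω = [Ca²⁺][CO3²⁻]/Ksp = (10.2×10^-3)(2.583×10^-4) / 6.026×10^-7 = 4.37

Ω = 4.37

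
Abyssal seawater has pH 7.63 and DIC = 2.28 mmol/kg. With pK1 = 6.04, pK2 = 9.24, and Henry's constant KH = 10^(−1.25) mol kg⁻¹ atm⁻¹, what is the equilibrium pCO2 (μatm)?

α₀ = 1 / (1 + K1/[H⁺] + K1K2/[H⁺]²) = 1 / (1 + 10^+1.59 + 10^-0.02)
   = 1 / (1 + 38.905 + 0.95499) = 1/40.860 = 0.02447
[CO2*] = α₀ × DIC = 0.02447 × 2.28 = 0.05580 mmol/kg
pCO2 = [CO2*]/KH = 5.580×10^-5 / 5.623×10^-2 = 992 μatm

pCO2 = 992 μatm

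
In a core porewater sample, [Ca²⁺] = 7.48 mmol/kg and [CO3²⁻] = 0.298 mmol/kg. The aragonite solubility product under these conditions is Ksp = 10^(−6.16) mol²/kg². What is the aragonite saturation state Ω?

Ω = 3.22

Ksp = 10^(−6.16) = 6.918×10^-7
Ω = [Ca²⁺][CO3²⁻]/Ksp = (7.48×10^-3)(0.298×10^-3) / 6.918×10^-7 = 3.22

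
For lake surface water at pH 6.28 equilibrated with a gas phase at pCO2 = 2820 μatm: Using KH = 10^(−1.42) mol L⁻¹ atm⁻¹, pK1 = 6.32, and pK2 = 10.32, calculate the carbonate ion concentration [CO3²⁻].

[CO2*] = KH · pCO2 = 10^(−1.42) × 2820×10^-6 = 1.072×10^-4 mol/L
α₀ = 1/(1 + K1/[H⁺] + K1K2/[H⁺]²) = 1/(1 + 10^-0.04 + 10^-4.08) = 0.5230
DIC = [CO2*]/α₀ = 1.072×10^-4 / 0.5230 = 0.2050 mmol/L
[CO3²⁻] = α₂·DIC; α₂ = 4.350×10^-5, so [CO3²⁻] = 4.350×10^-5 × 0.2050 = 8.92×10^-6 mmol/L = 0.00892 μmol/L

[CO3²⁻] = 0.00892 μmol/L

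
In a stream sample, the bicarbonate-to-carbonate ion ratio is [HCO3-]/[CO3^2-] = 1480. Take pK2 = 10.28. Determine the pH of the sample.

From K2 = [H⁺][CO3^2-]/[HCO3-]:  pH = pK2 − log₁₀([HCO3-]/[CO3^2-])
log₁₀(1480) = +3.170
pH = 10.28 − (+3.170) = 7.11

pH = 7.11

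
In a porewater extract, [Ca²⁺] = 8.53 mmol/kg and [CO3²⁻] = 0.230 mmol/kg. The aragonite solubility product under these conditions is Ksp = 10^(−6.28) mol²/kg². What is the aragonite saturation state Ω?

Ω = 3.74

Ksp = 10^(−6.28) = 5.248×10^-7
Ω = [Ca²⁺][CO3²⁻]/Ksp = (8.53×10^-3)(0.230×10^-3) / 5.248×10^-7 = 3.74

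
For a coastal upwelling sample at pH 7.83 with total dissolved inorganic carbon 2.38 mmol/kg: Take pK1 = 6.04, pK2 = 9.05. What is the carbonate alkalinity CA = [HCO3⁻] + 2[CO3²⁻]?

CA = 2.48 mmol/kg

CA = [HCO3⁻] + 2[CO3²⁻] = (α₁ + 2α₂)·DIC
At pH 7.83: [H⁺]/K1 = 10^-1.79 = 0.016218, K2/[H⁺] = 10^-1.22 = 0.060256
α₁ = 1/(1 + 0.016218 + 0.060256) = 1/1.0765 = 0.9290; α₂ = α₁·K2/[H⁺] = 0.05598
α₁ + 2α₂ = 1.0409
CA = 1.0409 × 2.38 = 2.48 mmol/kg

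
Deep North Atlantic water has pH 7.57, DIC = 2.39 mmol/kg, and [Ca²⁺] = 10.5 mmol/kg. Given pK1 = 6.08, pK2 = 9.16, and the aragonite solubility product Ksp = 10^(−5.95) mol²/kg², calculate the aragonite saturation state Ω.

Ω = 0.543

α₂ = 1 / (1 + [H⁺]/K2 + [H⁺]²/(K1K2)) = 1 / (1 + 10^+1.59 + 10^+0.10)
   = 1 / (1 + 38.905 + 1.2589) = 1/41.163 = 0.02429
[CO3²⁻] = α₂ × DIC = 0.02429 × 2.39 = 0.05806 mmol/kg
Ksp = 10^(−5.95) = 1.122×10^-6
Ω = [Ca²⁺][CO3²⁻]/Ksp = (10.5×10^-3)(5.806×10^-5) / 1.122×10^-6 = 0.543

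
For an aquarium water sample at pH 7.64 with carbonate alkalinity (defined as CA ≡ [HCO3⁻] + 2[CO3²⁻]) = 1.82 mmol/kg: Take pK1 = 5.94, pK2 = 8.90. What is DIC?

DIC = 1.76 mmol/kg

CA = [HCO3⁻] + 2[CO3²⁻] = (α₁ + 2α₂)·DIC
At pH 7.64: [H⁺]/K1 = 10^-1.70 = 0.019953, K2/[H⁺] = 10^-1.26 = 0.054954
α₁ = 1/(1 + 0.019953 + 0.054954) = 1/1.0749 = 0.9303; α₂ = α₁·K2/[H⁺] = 0.05112
α₁ + 2α₂ = 1.0326
DIC = CA / (α₁ + 2α₂) = 1.82 / 1.0326 = 1.76 mmol/kg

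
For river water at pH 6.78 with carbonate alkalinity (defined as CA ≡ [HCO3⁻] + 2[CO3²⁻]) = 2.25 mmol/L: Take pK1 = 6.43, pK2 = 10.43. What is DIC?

DIC = 3.25 mmol/L

CA = [HCO3⁻] + 2[CO3²⁻] = (α₁ + 2α₂)·DIC
At pH 6.78: [H⁺]/K1 = 10^-0.35 = 0.44668, K2/[H⁺] = 10^-3.65 = 0.00022387
α₁ = 1/(1 + 0.44668 + 0.00022387) = 1/1.4469 = 0.6911; α₂ = α₁·K2/[H⁺] = 0.0001547
α₁ + 2α₂ = 0.6914
DIC = CA / (α₁ + 2α₂) = 2.25 / 0.6914 = 3.25 mmol/L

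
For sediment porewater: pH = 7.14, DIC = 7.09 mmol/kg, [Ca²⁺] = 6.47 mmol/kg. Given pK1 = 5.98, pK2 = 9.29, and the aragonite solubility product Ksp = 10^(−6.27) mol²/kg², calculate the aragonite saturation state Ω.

Ω = 0.562

α₂ = 1 / (1 + [H⁺]/K2 + [H⁺]²/(K1K2)) = 1 / (1 + 10^+2.15 + 10^+0.99)
   = 1 / (1 + 141.25 + 9.7724) = 1/152.03 = 0.006578
[CO3²⁻] = α₂ × DIC = 0.006578 × 7.09 = 0.04664 mmol/kg
Ksp = 10^(−6.27) = 5.370×10^-7
Ω = [Ca²⁺][CO3²⁻]/Ksp = (6.47×10^-3)(4.664×10^-5) / 5.370×10^-7 = 0.562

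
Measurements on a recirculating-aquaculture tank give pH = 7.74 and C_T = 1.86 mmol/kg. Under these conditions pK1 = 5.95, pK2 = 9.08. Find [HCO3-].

α₁ = 1 / (1 + [H⁺]/K1 + K2/[H⁺]) = 1 / (1 + 10^-1.79 + 10^-1.34)
   = 1 / (1 + 0.016218 + 0.045709) = 1/1.0619 = 0.9417
[HCO3⁻] = α₁ × DIC = 0.9417 × 1.86 = 1.75 mmol/kg

[HCO3⁻] = 1.75 mmol/kg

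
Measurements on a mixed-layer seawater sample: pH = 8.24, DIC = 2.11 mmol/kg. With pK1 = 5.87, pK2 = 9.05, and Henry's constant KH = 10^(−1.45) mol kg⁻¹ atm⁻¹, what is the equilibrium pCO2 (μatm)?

pCO2 = 219 μatm

α₀ = 1 / (1 + K1/[H⁺] + K1K2/[H⁺]²) = 1 / (1 + 10^+2.37 + 10^+1.56)
   = 1 / (1 + 234.42 + 36.308) = 1/271.73 = 0.003680
[CO2*] = α₀ × DIC = 0.003680 × 2.11 = 0.007765 mmol/kg = 7.765 μmol/kg
pCO2 = [CO2*]/KH = 7.765×10^-6 / 3.548×10^-2 = 219 μatm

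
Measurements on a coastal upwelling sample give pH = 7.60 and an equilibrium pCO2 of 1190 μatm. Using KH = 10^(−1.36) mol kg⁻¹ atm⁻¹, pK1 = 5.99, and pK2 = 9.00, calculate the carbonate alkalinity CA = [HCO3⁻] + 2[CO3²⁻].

CA = 2.28 mmol/kg

[CO2*] = KH · pCO2 = 10^(−1.36) × 1190×10^-6 = 5.195×10^-5 mol/kg
α₀ = 1/(1 + K1/[H⁺] + K1K2/[H⁺]²) = 1/(1 + 10^+1.61 + 10^+0.21) = 0.02306
DIC = [CO2*]/α₀ = 5.195×10^-5 / 0.02306 = 2.252 mmol/kg
CA = (α₁ + 2α₂)·DIC = (0.9395 + 2×0.03740) × 2.252 = 2.28 mmol/kg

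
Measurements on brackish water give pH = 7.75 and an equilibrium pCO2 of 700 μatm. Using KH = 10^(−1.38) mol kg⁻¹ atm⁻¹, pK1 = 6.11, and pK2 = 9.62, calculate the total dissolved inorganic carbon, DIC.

DIC = 1.32 mmol/kg

[CO2*] = KH · pCO2 = 10^(−1.38) × 700×10^-6 = 2.918×10^-5 mol/kg
α₀ = 1/(1 + K1/[H⁺] + K1K2/[H⁺]²) = 1/(1 + 10^+1.64 + 10^-0.23) = 0.02210
DIC = [CO2*]/α₀ = 2.918×10^-5 / 0.02210 = 1.32 mmol/kg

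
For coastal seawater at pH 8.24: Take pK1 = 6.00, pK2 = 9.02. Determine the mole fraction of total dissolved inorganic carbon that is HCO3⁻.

α₁ = 0.853

α₁ = 1 / (1 + [H⁺]/K1 + K2/[H⁺]) = 1 / (1 + 10^-2.24 + 10^-0.78)
   = 1 / (1 + 0.0057544 + 0.16596) = 1/1.1717 = 0.8535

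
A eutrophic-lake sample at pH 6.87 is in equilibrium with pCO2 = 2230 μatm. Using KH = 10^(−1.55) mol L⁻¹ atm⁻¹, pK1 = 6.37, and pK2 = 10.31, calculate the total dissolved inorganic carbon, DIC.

DIC = 0.262 mmol/L

[CO2*] = KH · pCO2 = 10^(−1.55) × 2230×10^-6 = 6.285×10^-5 mol/L
α₀ = 1/(1 + K1/[H⁺] + K1K2/[H⁺]²) = 1/(1 + 10^+0.50 + 10^-2.94) = 0.2402
DIC = [CO2*]/α₀ = 6.285×10^-5 / 0.2402 = 0.262 mmol/L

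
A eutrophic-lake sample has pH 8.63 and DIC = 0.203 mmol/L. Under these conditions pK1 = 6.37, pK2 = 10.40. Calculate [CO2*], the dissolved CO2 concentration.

α₀ = 1 / (1 + K1/[H⁺] + K1K2/[H⁺]²) = 1 / (1 + 10^+2.26 + 10^+0.49)
   = 1 / (1 + 181.97 + 3.0903) = 1/186.06 = 0.005375
[CO2*] = α₀ × DIC = 0.005375 × 0.203 = 0.00109 mmol/L = 1.09 μmol/L

[CO2*] = 1.09 μmol/L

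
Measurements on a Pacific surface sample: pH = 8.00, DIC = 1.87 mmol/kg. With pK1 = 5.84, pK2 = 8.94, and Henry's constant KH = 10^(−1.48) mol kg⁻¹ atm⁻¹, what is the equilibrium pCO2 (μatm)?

pCO2 = 348 μatm

α₀ = 1 / (1 + K1/[H⁺] + K1K2/[H⁺]²) = 1 / (1 + 10^+2.16 + 10^+1.22)
   = 1 / (1 + 144.54 + 16.596) = 1/162.14 = 0.006168
[CO2*] = α₀ × DIC = 0.006168 × 1.87 = 0.01153 mmol/kg = 11.53 μmol/kg
pCO2 = [CO2*]/KH = 1.153×10^-5 / 3.311×10^-2 = 348 μatm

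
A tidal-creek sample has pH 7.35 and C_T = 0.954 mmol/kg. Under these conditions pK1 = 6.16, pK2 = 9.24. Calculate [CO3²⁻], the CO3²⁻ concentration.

[CO3²⁻] = 11.4 μmol/kg

α₂ = 1 / (1 + [H⁺]/K2 + [H⁺]²/(K1K2)) = 1 / (1 + 10^+1.89 + 10^+0.70)
   = 1 / (1 + 77.625 + 5.0119) = 1/83.637 = 0.01196
[CO3²⁻] = α₂ × DIC = 0.01196 × 0.954 = 0.0114 mmol/kg = 11.4 μmol/kg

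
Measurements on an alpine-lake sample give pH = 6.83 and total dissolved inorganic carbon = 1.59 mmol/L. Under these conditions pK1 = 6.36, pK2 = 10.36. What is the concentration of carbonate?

α₂ = 1 / (1 + [H⁺]/K2 + [H⁺]²/(K1K2)) = 1 / (1 + 10^+3.53 + 10^+3.06)
   = 1 / (1 + 3388.4 + 1148.2) = 1/4537.6 = 0.0002204
[CO3²⁻] = α₂ × DIC = 0.0002204 × 1.59 = 0.000350 mmol/L = 0.350 μmol/L

[CO3²⁻] = 0.350 μmol/L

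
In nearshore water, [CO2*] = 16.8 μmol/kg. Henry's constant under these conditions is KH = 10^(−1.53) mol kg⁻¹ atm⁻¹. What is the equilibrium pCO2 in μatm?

KH = 10^(−1.53) = 2.951×10^-2 mol kg⁻¹ atm⁻¹
pCO2 = [CO2*]/KH = 16.8×10^-6 / 2.951×10^-2 = 5.69×10^-4 atm = 569 μatm

pCO2 = 569 μatm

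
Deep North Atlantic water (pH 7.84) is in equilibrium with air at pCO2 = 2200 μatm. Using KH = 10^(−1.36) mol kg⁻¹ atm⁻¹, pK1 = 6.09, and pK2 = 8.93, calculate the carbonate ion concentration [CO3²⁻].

[CO2*] = KH · pCO2 = 10^(−1.36) × 2200×10^-6 = 9.603×10^-5 mol/kg
α₀ = 1/(1 + K1/[H⁺] + K1K2/[H⁺]²) = 1/(1 + 10^+1.75 + 10^+0.66) = 0.01618
DIC = [CO2*]/α₀ = 9.603×10^-5 / 0.01618 = 5.935 mmol/kg
[CO3²⁻] = α₂·DIC; α₂ = 0.07396, so [CO3²⁻] = 0.07396 × 5.935 = 0.439 mmol/kg

[CO3²⁻] = 0.439 mmol/kg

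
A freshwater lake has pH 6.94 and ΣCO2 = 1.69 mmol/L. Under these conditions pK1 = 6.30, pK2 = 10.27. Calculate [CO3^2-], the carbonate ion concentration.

α₂ = 1 / (1 + [H⁺]/K2 + [H⁺]²/(K1K2)) = 1 / (1 + 10^+3.33 + 10^+2.69)
   = 1 / (1 + 2138.0 + 489.78) = 1/2628.7 = 0.0003804
[CO3²⁻] = α₂ × DIC = 0.0003804 × 1.69 = 0.000643 mmol/L = 0.643 μmol/L

[CO3²⁻] = 0.643 μmol/L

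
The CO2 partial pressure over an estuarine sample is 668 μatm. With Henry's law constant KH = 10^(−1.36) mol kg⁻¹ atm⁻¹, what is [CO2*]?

[CO2*] = 29.2 μmol/kg

KH = 10^(−1.36) = 4.365×10^-2 mol kg⁻¹ atm⁻¹
[CO2*] = KH · pCO2 = 4.365×10^-2 × 668×10^-6 atm = 2.92×10^-5 mol/kg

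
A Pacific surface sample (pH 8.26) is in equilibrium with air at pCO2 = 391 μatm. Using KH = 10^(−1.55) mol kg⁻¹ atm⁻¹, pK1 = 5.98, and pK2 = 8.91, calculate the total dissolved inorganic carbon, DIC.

[CO2*] = KH · pCO2 = 10^(−1.55) × 391×10^-6 = 1.102×10^-5 mol/kg
α₀ = 1/(1 + K1/[H⁺] + K1K2/[H⁺]²) = 1/(1 + 10^+2.28 + 10^+1.63) = 0.004270
DIC = [CO2*]/α₀ = 1.102×10^-5 / 0.004270 = 2.58 mmol/kg

DIC = 2.58 mmol/kg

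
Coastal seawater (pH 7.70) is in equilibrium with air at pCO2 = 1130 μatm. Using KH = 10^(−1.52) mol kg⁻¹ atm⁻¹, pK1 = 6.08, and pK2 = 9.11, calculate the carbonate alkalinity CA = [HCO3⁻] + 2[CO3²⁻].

CA = 1.53 mmol/kg

[CO2*] = KH · pCO2 = 10^(−1.52) × 1130×10^-6 = 3.413×10^-5 mol/kg
α₀ = 1/(1 + K1/[H⁺] + K1K2/[H⁺]²) = 1/(1 + 10^+1.62 + 10^+0.21) = 0.02257
DIC = [CO2*]/α₀ = 3.413×10^-5 / 0.02257 = 1.512 mmol/kg
CA = (α₁ + 2α₂)·DIC = (0.9408 + 2×0.03660) × 1.512 = 1.53 mmol/kg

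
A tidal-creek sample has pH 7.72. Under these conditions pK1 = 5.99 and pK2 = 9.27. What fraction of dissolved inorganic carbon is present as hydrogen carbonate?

α₁ = 0.955

α₁ = 1 / (1 + [H⁺]/K1 + K2/[H⁺]) = 1 / (1 + 10^-1.73 + 10^-1.55)
   = 1 / (1 + 0.018621 + 0.028184) = 1/1.0468 = 0.9553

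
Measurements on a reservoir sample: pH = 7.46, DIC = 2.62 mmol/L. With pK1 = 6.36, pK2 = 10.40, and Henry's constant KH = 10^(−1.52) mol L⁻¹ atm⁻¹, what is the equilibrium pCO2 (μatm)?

α₀ = 1 / (1 + K1/[H⁺] + K1K2/[H⁺]²) = 1 / (1 + 10^+1.10 + 10^-1.84)
   = 1 / (1 + 12.589 + 0.014454) = 1/13.604 = 0.07351
[CO2*] = α₀ × DIC = 0.07351 × 2.62 = 0.1926 mmol/L
pCO2 = [CO2*]/KH = 1.926×10^-4 / 3.020×10^-2 = 6380 μatm

pCO2 = 6380 μatm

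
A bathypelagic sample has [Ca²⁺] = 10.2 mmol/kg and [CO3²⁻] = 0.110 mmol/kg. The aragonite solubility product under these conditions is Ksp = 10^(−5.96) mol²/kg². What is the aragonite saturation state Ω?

Ω = 1.02

Ksp = 10^(−5.96) = 1.096×10^-6
Ω = [Ca²⁺][CO3²⁻]/Ksp = (10.2×10^-3)(0.110×10^-3) / 1.096×10^-6 = 1.02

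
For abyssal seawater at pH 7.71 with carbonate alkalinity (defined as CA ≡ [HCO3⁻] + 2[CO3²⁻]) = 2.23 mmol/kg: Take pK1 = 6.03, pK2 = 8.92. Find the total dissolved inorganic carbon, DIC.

DIC = 2.15 mmol/kg

CA = [HCO3⁻] + 2[CO3²⁻] = (α₁ + 2α₂)·DIC
At pH 7.71: [H⁺]/K1 = 10^-1.68 = 0.020893, K2/[H⁺] = 10^-1.21 = 0.061660
α₁ = 1/(1 + 0.020893 + 0.061660) = 1/1.0826 = 0.9237; α₂ = α₁·K2/[H⁺] = 0.05696
α₁ + 2α₂ = 1.0377
DIC = CA / (α₁ + 2α₂) = 2.23 / 1.0377 = 2.15 mmol/kg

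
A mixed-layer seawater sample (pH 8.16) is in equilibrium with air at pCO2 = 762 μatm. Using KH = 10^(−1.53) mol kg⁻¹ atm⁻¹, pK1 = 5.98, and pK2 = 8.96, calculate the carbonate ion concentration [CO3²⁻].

[CO2*] = KH · pCO2 = 10^(−1.53) × 762×10^-6 = 2.249×10^-5 mol/kg
α₀ = 1/(1 + K1/[H⁺] + K1K2/[H⁺]²) = 1/(1 + 10^+2.18 + 10^+1.38) = 0.005671
DIC = [CO2*]/α₀ = 2.249×10^-5 / 0.005671 = 3.966 mmol/kg
[CO3²⁻] = α₂·DIC; α₂ = 0.1360, so [CO3²⁻] = 0.1360 × 3.966 = 0.539 mmol/kg

[CO3²⁻] = 0.539 mmol/kg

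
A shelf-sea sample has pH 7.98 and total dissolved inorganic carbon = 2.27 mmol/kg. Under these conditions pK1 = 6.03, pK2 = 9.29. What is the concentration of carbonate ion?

[CO3²⁻] = 0.105 mmol/kg

α₂ = 1 / (1 + [H⁺]/K2 + [H⁺]²/(K1K2)) = 1 / (1 + 10^+1.31 + 10^-0.64)
   = 1 / (1 + 20.417 + 0.22909) = 1/21.646 = 0.04620
[CO3²⁻] = α₂ × DIC = 0.04620 × 2.27 = 0.105 mmol/kg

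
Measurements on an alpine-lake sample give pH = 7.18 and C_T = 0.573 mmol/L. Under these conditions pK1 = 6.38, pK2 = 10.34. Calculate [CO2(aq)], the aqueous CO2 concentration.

[CO2*] = 0.0783 mmol/L

α₀ = 1 / (1 + K1/[H⁺] + K1K2/[H⁺]²) = 1 / (1 + 10^+0.80 + 10^-2.36)
   = 1 / (1 + 6.3096 + 0.0043652) = 1/7.3139 = 0.1367
[CO2*] = α₀ × DIC = 0.1367 × 0.573 = 0.0783 mmol/L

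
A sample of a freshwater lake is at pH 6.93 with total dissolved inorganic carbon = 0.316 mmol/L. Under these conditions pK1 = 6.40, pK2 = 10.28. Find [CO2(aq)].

[CO2*] = 0.0720 mmol/L

α₀ = 1 / (1 + K1/[H⁺] + K1K2/[H⁺]²) = 1 / (1 + 10^+0.53 + 10^-2.82)
   = 1 / (1 + 3.3884 + 0.0015136) = 1/4.3900 = 0.2278
[CO2*] = α₀ × DIC = 0.2278 × 0.316 = 0.0720 mmol/L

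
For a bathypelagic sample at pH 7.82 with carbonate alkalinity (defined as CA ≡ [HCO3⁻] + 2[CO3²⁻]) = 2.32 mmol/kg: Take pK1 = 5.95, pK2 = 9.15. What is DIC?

DIC = 2.25 mmol/kg

CA = [HCO3⁻] + 2[CO3²⁻] = (α₁ + 2α₂)·DIC
At pH 7.82: [H⁺]/K1 = 10^-1.87 = 0.013490, K2/[H⁺] = 10^-1.33 = 0.046774
α₁ = 1/(1 + 0.013490 + 0.046774) = 1/1.0603 = 0.9432; α₂ = α₁·K2/[H⁺] = 0.04412
α₁ + 2α₂ = 1.0314
DIC = CA / (α₁ + 2α₂) = 2.32 / 1.0314 = 2.25 mmol/kg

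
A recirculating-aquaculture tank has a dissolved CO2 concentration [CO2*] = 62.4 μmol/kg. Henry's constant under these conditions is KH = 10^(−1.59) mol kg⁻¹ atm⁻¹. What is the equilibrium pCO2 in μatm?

pCO2 = 2430 μatm

KH = 10^(−1.59) = 2.570×10^-2 mol kg⁻¹ atm⁻¹
pCO2 = [CO2*]/KH = 62.4×10^-6 / 2.570×10^-2 = 2.43×10^-3 atm = 2430 μatm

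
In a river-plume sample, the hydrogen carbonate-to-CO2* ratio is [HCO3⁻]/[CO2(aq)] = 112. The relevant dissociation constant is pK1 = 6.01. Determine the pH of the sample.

pH = 8.06

From K1 = [H⁺][HCO3⁻]/[CO2(aq)]:  pH = pK1 + log₁₀([HCO3⁻]/[CO2(aq)])
log₁₀(112) = +2.049
pH = 6.01 + (+2.049) = 8.06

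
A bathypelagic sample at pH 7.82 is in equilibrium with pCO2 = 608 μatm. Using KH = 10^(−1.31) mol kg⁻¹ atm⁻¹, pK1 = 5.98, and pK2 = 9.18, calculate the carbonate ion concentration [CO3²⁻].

[CO3²⁻] = 0.0899 mmol/kg

[CO2*] = KH · pCO2 = 10^(−1.31) × 608×10^-6 = 2.978×10^-5 mol/kg
α₀ = 1/(1 + K1/[H⁺] + K1K2/[H⁺]²) = 1/(1 + 10^+1.84 + 10^+0.48) = 0.01366
DIC = [CO2*]/α₀ = 2.978×10^-5 / 0.01366 = 2.180 mmol/kg
[CO3²⁻] = α₂·DIC; α₂ = 0.04125, so [CO3²⁻] = 0.04125 × 2.180 = 0.0899 mmol/kg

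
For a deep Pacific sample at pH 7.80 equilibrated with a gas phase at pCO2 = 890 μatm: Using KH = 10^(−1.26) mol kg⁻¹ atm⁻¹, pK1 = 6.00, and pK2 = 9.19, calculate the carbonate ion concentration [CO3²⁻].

[CO2*] = KH · pCO2 = 10^(−1.26) × 890×10^-6 = 4.891×10^-5 mol/kg
α₀ = 1/(1 + K1/[H⁺] + K1K2/[H⁺]²) = 1/(1 + 10^+1.80 + 10^+0.41) = 0.01500
DIC = [CO2*]/α₀ = 4.891×10^-5 / 0.01500 = 3.261 mmol/kg
[CO3²⁻] = α₂·DIC; α₂ = 0.03856, so [CO3²⁻] = 0.03856 × 3.261 = 0.126 mmol/kg

[CO3²⁻] = 0.126 mmol/kg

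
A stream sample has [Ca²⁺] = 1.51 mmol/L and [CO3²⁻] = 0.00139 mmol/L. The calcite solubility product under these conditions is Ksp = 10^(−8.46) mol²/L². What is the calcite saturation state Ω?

Ksp = 10^(−8.46) = 3.467×10^-9
Ω = [Ca²⁺][CO3²⁻]/Ksp = (1.51×10^-3)(0.00139×10^-3) / 3.467×10^-9 = 0.605

Ω = 0.605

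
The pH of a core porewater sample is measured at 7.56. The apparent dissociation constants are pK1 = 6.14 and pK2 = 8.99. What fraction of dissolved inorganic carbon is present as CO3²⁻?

α₂ = 1 / (1 + [H⁺]/K2 + [H⁺]²/(K1K2)) = 1 / (1 + 10^+1.43 + 10^+0.01)
   = 1 / (1 + 26.915 + 1.0233) = 1/28.939 = 0.03456

α₂ = 0.0346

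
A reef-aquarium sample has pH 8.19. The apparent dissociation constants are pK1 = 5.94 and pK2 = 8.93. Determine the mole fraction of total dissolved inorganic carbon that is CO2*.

α₀ = 0.00474

α₀ = 1 / (1 + K1/[H⁺] + K1K2/[H⁺]²) = 1 / (1 + 10^+2.25 + 10^+1.51)
   = 1 / (1 + 177.83 + 32.359) = 1/211.19 = 0.004735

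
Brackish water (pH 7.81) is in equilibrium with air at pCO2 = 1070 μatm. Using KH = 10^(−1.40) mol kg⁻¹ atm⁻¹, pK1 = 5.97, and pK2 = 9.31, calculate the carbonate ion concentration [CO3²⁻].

[CO2*] = KH · pCO2 = 10^(−1.40) × 1070×10^-6 = 4.260×10^-5 mol/kg
α₀ = 1/(1 + K1/[H⁺] + K1K2/[H⁺]²) = 1/(1 + 10^+1.84 + 10^+0.34) = 0.01382
DIC = [CO2*]/α₀ = 4.260×10^-5 / 0.01382 = 3.083 mmol/kg
[CO3²⁻] = α₂·DIC; α₂ = 0.03023, so [CO3²⁻] = 0.03023 × 3.083 = 0.0932 mmol/kg

[CO3²⁻] = 0.0932 mmol/kg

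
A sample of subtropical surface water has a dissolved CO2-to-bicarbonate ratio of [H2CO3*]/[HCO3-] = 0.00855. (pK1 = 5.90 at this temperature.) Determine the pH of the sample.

From K1 = [H⁺][HCO3-]/[H2CO3*]:  pH = pK1 − log₁₀([H2CO3*]/[HCO3-])
log₁₀(0.00855) = -2.068
pH = 5.90 − (-2.068) = 7.97

pH = 7.97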